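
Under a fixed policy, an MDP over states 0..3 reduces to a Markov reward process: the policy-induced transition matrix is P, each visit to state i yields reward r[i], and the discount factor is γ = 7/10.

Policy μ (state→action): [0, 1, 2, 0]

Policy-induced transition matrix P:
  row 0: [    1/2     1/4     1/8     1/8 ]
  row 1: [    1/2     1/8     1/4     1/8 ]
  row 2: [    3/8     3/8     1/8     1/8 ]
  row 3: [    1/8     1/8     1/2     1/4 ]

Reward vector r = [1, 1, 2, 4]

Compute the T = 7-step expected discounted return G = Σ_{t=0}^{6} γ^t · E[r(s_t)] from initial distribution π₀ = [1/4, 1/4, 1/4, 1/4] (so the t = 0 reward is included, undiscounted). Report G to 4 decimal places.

t=0: π = [0.2500, 0.2500, 0.2500, 0.2500], E[r] = 2.0000, γ^t·E[r] = 2.000000, running G = 2.000000
t=1: π = [0.3750, 0.2188, 0.2500, 0.1563], E[r] = 1.7188, γ^t·E[r] = 1.203125, running G = 3.203125
t=2: π = [0.4102, 0.2344, 0.2109, 0.1445], E[r] = 1.6445, γ^t·E[r] = 0.805820, running G = 4.008945
t=3: π = [0.4194, 0.2290, 0.2085, 0.1431], E[r] = 1.6377, γ^t·E[r] = 0.561729, running G = 4.570675
t=4: π = [0.4203, 0.2296, 0.2073, 0.1429], E[r] = 1.6359, γ^t·E[r] = 0.392786, running G = 4.963460
t=5: π = [0.4205, 0.2294, 0.2073, 0.1429], E[r] = 1.6359, γ^t·E[r] = 0.274938, running G = 5.238399
t=6: π = [0.4205, 0.2294, 0.2072, 0.1429], E[r] = 1.6358, γ^t·E[r] = 0.192452, running G = 5.430851

G = 5.4309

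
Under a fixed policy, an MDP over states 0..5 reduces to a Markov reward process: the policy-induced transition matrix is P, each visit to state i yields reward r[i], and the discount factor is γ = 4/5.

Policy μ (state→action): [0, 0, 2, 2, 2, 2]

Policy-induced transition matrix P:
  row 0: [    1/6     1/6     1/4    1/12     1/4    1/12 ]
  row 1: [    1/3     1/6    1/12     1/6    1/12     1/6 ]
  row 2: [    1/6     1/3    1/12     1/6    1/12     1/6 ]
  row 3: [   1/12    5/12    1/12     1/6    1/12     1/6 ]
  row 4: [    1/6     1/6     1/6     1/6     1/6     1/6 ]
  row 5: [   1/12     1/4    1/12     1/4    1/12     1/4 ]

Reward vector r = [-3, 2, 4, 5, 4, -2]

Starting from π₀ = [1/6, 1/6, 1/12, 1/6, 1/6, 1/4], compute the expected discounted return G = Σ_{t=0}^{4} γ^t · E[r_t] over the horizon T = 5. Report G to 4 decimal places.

t=0: π = [0.1667, 0.1667, 0.0833, 0.1667, 0.1667, 0.2500], E[r] = 1.1667, γ^t·E[r] = 1.166667, running G = 1.166667
t=1: π = [0.1597, 0.2431, 0.1250, 0.1736, 0.1250, 0.1736], E[r] = 1.5278, γ^t·E[r] = 1.222222, running G = 2.388889
t=2: π = [0.1782, 0.2454, 0.1204, 0.1678, 0.1204, 0.1678], E[r] = 1.4225, γ^t·E[r] = 0.910370, running G = 3.299259
t=3: π = [0.1796, 0.2427, 0.1231, 0.1658, 0.1231, 0.1658], E[r] = 1.4285, γ^t·E[r] = 0.731407, running G = 4.030667
t=4: π = [0.1795, 0.2424, 0.1235, 0.1655, 0.1235, 0.1655], E[r] = 1.4312, γ^t·E[r] = 0.586209, running G = 4.616876

G = 4.6169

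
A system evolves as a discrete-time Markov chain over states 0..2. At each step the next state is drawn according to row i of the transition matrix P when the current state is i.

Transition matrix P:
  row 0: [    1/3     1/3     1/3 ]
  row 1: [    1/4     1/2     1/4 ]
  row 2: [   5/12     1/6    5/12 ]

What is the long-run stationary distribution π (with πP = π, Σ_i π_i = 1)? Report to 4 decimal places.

π = [0.3333, 0.3333, 0.3333]

Balance equations π_j = Σ_i π_i·P[i][j]:
  π_0 = 1/3·π_0 + 1/4·π_1 + 5/12·π_2
  π_1 = 1/3·π_0 + 1/2·π_1 + 1/6·π_2
  normalize: π_0 + π_1 + π_2 = 1
Solving the linear system gives exactly π = [1/3, 1/3, 1/3].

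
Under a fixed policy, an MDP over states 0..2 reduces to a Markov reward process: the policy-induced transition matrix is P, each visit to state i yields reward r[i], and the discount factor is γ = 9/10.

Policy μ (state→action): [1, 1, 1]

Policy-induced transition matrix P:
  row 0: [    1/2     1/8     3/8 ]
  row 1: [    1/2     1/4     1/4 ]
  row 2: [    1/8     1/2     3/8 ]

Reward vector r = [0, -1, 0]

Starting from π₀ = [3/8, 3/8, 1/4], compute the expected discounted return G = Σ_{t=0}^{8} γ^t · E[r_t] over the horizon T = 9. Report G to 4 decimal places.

G = -1.8265

t=0: π = [0.3750, 0.3750, 0.2500], E[r] = -0.3750, γ^t·E[r] = -0.375000, running G = -0.375000
t=1: π = [0.4063, 0.2656, 0.3281], E[r] = -0.2656, γ^t·E[r] = -0.239063, running G = -0.614063
t=2: π = [0.3770, 0.2813, 0.3418], E[r] = -0.2813, γ^t·E[r] = -0.227813, running G = -0.841875
t=3: π = [0.3718, 0.2883, 0.3398], E[r] = -0.2883, γ^t·E[r] = -0.210193, running G = -1.052068
t=4: π = [0.3726, 0.2885, 0.3390], E[r] = -0.2885, γ^t·E[r] = -0.189273, running G = -1.241341
t=5: π = [0.3729, 0.2882, 0.3389], E[r] = -0.2882, γ^t·E[r] = -0.170161, running G = -1.411503
t=6: π = [0.3729, 0.2881, 0.3390], E[r] = -0.2881, γ^t·E[r] = -0.153121, running G = -1.564623
t=7: π = [0.3729, 0.2881, 0.3390], E[r] = -0.2881, γ^t·E[r] = -0.137813, running G = -1.702436
t=8: π = [0.3729, 0.2881, 0.3390], E[r] = -0.2881, γ^t·E[r] = -0.124033, running G = -1.826469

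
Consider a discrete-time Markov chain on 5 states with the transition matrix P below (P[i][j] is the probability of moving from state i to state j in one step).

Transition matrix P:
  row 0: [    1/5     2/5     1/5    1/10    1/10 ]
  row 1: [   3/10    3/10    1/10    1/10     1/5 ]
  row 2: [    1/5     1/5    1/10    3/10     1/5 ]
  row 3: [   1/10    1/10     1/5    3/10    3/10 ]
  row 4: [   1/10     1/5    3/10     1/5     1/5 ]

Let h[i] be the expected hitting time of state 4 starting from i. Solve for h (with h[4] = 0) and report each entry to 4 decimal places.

h = [5.6377, 5.1847, 4.9821, 4.3981, 0.0000]

First-step conditioning: h[4] = 0; for i ≠ 4, h[i] = 1 + Σ_k P[i][k]·h[k].
  h[0] = 1 + 1/5·h[0] + 2/5·h[1] + 1/5·h[2] + 1/10·h[3]
  h[1] = 1 + 3/10·h[0] + 3/10·h[1] + 1/10·h[2] + 1/10·h[3]
  h[2] = 1 + 1/5·h[0] + 1/5·h[1] + 1/10·h[2] + 3/10·h[3]
  h[3] = 1 + 1/10·h[0] + 1/10·h[1] + 1/5·h[2] + 3/10·h[3]
Solving the 4×4 linear system over states ≠ 4 gives exactly h = [4730/839, 4350/839, 4180/839, 3690/839, 0] (h[4] = 0 is the target).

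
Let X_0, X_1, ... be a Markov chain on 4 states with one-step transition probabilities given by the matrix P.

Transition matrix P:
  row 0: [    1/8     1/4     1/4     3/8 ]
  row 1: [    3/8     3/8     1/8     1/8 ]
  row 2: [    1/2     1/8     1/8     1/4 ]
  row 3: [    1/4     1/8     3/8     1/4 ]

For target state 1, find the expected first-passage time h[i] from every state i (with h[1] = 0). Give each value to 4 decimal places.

h = [5.5593, 0.0000, 6.1017, 6.2373]

First-step conditioning: h[1] = 0; for i ≠ 1, h[i] = 1 + Σ_k P[i][k]·h[k].
  h[0] = 1 + 1/8·h[0] + 1/4·h[2] + 3/8·h[3]
  h[2] = 1 + 1/2·h[0] + 1/8·h[2] + 1/4·h[3]
  h[3] = 1 + 1/4·h[0] + 3/8·h[2] + 1/4·h[3]
Solving the 3×3 linear system over states ≠ 1 gives exactly h = [328/59, 0, 360/59, 368/59] (h[1] = 0 is the target).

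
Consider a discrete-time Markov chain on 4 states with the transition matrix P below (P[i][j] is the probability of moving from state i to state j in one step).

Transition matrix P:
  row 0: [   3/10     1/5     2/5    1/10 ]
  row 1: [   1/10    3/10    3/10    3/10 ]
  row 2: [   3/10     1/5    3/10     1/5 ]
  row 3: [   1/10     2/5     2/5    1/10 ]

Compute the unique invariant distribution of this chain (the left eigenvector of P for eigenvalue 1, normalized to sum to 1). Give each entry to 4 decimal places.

Balance equations π_j = Σ_i π_i·P[i][j]:
  π_0 = 3/10·π_0 + 1/10·π_1 + 3/10·π_2 + 1/10·π_3
  π_1 = 1/5·π_0 + 3/10·π_1 + 1/5·π_2 + 2/5·π_3
  π_2 = 2/5·π_0 + 3/10·π_1 + 3/10·π_2 + 2/5·π_3
  normalize: π_0 + π_1 + π_2 + π_3 = 1
Solving the linear system gives exactly π = [199/948, 125/474, 161/474, 59/316].

π = [0.2099, 0.2637, 0.3397, 0.1867]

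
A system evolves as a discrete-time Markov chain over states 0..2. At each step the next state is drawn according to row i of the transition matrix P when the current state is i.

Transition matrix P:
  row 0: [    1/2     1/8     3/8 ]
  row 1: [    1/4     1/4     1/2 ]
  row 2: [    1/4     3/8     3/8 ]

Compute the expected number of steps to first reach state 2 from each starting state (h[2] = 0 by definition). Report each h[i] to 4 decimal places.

h = [2.5455, 2.1818, 0.0000]

First-step conditioning: h[2] = 0; for i ≠ 2, h[i] = 1 + Σ_k P[i][k]·h[k].
  h[0] = 1 + 1/2·h[0] + 1/8·h[1]
  h[1] = 1 + 1/4·h[0] + 1/4·h[1]
Solving the 2×2 linear system over states ≠ 2 gives exactly h = [28/11, 24/11, 0] (h[2] = 0 is the target).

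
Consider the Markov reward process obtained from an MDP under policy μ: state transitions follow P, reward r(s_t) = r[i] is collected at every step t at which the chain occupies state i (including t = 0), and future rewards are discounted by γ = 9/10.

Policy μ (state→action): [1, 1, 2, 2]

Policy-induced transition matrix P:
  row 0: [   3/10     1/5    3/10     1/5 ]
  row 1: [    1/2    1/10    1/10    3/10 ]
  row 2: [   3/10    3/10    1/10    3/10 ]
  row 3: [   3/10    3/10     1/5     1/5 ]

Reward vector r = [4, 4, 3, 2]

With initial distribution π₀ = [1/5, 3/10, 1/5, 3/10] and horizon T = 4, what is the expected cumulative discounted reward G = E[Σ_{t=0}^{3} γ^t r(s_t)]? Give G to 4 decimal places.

t=0: π = [0.2000, 0.3000, 0.2000, 0.3000], E[r] = 3.2000, γ^t·E[r] = 3.200000, running G = 3.200000
t=1: π = [0.3600, 0.2200, 0.1700, 0.2500], E[r] = 3.3300, γ^t·E[r] = 2.997000, running G = 6.197000
t=2: π = [0.3440, 0.2200, 0.1970, 0.2390], E[r] = 3.3250, γ^t·E[r] = 2.693250, running G = 8.890250
t=3: π = [0.3440, 0.2216, 0.1927, 0.2417], E[r] = 3.3239, γ^t·E[r] = 2.423123, running G = 11.313373

G = 11.3134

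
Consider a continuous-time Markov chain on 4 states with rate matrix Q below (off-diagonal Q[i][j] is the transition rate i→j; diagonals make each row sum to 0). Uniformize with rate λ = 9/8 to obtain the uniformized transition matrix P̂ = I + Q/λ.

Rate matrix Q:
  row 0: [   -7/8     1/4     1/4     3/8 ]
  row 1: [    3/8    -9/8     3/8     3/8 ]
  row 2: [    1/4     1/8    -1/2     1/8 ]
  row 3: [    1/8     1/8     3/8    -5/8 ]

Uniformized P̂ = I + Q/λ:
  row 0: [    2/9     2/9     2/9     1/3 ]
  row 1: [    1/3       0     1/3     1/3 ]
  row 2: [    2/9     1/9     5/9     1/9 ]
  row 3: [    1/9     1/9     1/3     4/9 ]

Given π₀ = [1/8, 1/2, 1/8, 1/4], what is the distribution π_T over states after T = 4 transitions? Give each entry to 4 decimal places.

t=0: π = [0.1250, 0.5000, 0.1250, 0.2500]
t=1: π = [0.2500, 0.0694, 0.3472, 0.3333]
t=2: π = [0.1929, 0.1312, 0.3827, 0.2932]
t=3: π = [0.2042, 0.1180, 0.3969, 0.2809]
t=4: π = [0.2041, 0.1207, 0.3989, 0.2763]

π = [0.2041, 0.1207, 0.3989, 0.2763]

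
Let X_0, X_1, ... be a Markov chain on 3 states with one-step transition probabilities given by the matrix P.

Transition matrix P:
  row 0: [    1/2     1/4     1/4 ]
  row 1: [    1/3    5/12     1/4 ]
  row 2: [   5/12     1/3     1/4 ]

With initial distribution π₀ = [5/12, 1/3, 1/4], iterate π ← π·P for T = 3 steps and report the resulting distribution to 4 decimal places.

π = [0.4250, 0.3250, 0.2500]

t=0: π = [0.4167, 0.3333, 0.2500]
t=1: π = [0.4236, 0.3264, 0.2500]
t=2: π = [0.4248, 0.3252, 0.2500]
t=3: π = [0.4250, 0.3250, 0.2500]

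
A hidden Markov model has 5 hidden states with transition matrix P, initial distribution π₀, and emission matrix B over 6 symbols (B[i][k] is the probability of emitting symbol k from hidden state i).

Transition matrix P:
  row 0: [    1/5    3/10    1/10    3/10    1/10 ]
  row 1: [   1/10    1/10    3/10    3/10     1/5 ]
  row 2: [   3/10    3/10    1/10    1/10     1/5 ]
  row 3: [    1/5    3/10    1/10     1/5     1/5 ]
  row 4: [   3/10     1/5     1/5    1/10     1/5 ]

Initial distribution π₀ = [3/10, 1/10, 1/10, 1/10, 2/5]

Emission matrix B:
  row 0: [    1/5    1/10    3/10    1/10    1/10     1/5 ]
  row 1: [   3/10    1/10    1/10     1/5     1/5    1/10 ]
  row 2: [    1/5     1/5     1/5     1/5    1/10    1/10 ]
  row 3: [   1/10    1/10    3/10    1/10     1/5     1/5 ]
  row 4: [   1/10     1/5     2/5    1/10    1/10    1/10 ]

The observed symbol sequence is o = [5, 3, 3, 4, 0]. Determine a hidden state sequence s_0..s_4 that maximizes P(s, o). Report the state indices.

t=0: δ = [6.000e-02, 1.000e-02, 1.000e-02, 2.000e-02, 4.000e-02]  (obs o_0=5)
t=1: δ = [1.200e-03, 3.600e-03, 1.600e-03, 1.800e-03, 8.000e-04]  ψ = [0, 0, 4, 0, 4]  (obs o_1=3)
t=2: δ = [4.800e-05, 1.080e-04, 2.160e-04, 1.080e-04, 7.200e-05]  ψ = [2, 3, 1, 1, 1]  (obs o_2=3)
t=3: δ = [6.480e-06, 1.296e-05, 3.240e-06, 6.480e-06, 4.320e-06]  ψ = [2, 2, 1, 1, 2]  (obs o_3=4)
t=4: δ = [2.592e-07, 5.832e-07, 7.776e-07, 3.888e-07, 2.592e-07]  ψ = [0, 0, 1, 1, 1]  (obs o_4=0)
backtrack: best end state = 2; path = [0, 1, 2, 1, 2]

path = [0, 1, 2, 1, 2]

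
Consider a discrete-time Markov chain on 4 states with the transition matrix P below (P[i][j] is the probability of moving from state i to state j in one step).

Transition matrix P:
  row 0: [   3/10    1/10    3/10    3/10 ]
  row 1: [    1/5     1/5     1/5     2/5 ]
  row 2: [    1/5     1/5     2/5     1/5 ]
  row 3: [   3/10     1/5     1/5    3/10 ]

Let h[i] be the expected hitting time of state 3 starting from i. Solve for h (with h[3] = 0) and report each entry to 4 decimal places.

h = [3.5345, 3.1034, 3.8793, 0.0000]

First-step conditioning: h[3] = 0; for i ≠ 3, h[i] = 1 + Σ_k P[i][k]·h[k].
  h[0] = 1 + 3/10·h[0] + 1/10·h[1] + 3/10·h[2]
  h[1] = 1 + 1/5·h[0] + 1/5·h[1] + 1/5·h[2]
  h[2] = 1 + 1/5·h[0] + 1/5·h[1] + 2/5·h[2]
Solving the 3×3 linear system over states ≠ 3 gives exactly h = [205/58, 90/29, 225/58, 0] (h[3] = 0 is the target).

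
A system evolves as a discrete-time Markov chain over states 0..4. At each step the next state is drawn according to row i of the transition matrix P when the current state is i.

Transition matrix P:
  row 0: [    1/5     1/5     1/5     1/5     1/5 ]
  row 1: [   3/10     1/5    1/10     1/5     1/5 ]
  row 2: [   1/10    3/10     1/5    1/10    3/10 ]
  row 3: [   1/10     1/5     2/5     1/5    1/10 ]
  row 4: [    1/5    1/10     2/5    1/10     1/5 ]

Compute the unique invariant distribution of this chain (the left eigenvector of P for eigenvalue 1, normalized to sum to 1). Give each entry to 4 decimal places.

Balance equations π_j = Σ_i π_i·P[i][j]:
  π_0 = 1/5·π_0 + 3/10·π_1 + 1/10·π_2 + 1/10·π_3 + 1/5·π_4
  π_1 = 1/5·π_0 + 1/5·π_1 + 3/10·π_2 + 1/5·π_3 + 1/10·π_4
  π_2 = 1/5·π_0 + 1/10·π_1 + 1/5·π_2 + 2/5·π_3 + 2/5·π_4
  π_3 = 1/5·π_0 + 1/5·π_1 + 1/10·π_2 + 1/5·π_3 + 1/10·π_4
  normalize: π_0 + π_1 + π_2 + π_3 + π_4 = 1
Solving the linear system gives exactly π = [449/2497, 510/2497, 630/2497, 384/2497, 524/2497].

π = [0.1798, 0.2042, 0.2523, 0.1538, 0.2099]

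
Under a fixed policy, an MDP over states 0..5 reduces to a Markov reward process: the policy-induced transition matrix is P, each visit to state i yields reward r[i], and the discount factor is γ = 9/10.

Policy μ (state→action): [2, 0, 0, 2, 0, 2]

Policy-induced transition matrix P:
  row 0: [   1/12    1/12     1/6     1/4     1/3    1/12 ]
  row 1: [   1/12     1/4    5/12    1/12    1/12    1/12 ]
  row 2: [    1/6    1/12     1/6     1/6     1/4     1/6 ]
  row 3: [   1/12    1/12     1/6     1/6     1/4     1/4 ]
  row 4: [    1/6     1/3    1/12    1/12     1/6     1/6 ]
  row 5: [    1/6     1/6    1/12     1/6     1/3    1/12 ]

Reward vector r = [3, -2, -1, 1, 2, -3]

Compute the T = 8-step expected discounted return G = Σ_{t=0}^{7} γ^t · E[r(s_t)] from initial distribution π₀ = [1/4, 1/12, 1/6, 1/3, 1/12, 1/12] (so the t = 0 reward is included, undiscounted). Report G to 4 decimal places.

t=0: π = [0.2500, 0.0833, 0.1667, 0.3333, 0.0833, 0.0833], E[r] = 0.6667, γ^t·E[r] = 0.666667, running G = 0.666667
t=1: π = [0.1111, 0.1250, 0.1736, 0.1736, 0.2569, 0.1597], E[r] = 0.1181, γ^t·E[r] = 0.106250, running G = 0.772917
t=2: π = [0.1325, 0.1817, 0.1632, 0.1441, 0.2303, 0.1481], E[r] = 0.0313, γ^t·E[r] = 0.025313, running G = 0.798229
t=3: π = [0.1285, 0.1835, 0.1806, 0.1434, 0.2239, 0.1401], E[r] = 0.0085, γ^t·E[r] = 0.006223, running G = 0.804452
t=4: π = [0.1287, 0.1816, 0.1822, 0.1434, 0.2231, 0.1409], E[r] = 0.0077, γ^t·E[r] = 0.005026, running G = 0.809477
t=5: π = [0.1289, 0.1811, 0.1817, 0.1437, 0.2236, 0.1410], E[r] = 0.0104, γ^t·E[r] = 0.006168, running G = 0.815645
t=6: π = [0.1289, 0.1812, 0.1816, 0.1437, 0.2237, 0.1411], E[r] = 0.0105, γ^t·E[r] = 0.005590, running G = 0.821235
t=7: π = [0.1289, 0.1812, 0.1816, 0.1437, 0.2237, 0.1410], E[r] = 0.0104, γ^t·E[r] = 0.004995, running G = 0.826230

G = 0.8262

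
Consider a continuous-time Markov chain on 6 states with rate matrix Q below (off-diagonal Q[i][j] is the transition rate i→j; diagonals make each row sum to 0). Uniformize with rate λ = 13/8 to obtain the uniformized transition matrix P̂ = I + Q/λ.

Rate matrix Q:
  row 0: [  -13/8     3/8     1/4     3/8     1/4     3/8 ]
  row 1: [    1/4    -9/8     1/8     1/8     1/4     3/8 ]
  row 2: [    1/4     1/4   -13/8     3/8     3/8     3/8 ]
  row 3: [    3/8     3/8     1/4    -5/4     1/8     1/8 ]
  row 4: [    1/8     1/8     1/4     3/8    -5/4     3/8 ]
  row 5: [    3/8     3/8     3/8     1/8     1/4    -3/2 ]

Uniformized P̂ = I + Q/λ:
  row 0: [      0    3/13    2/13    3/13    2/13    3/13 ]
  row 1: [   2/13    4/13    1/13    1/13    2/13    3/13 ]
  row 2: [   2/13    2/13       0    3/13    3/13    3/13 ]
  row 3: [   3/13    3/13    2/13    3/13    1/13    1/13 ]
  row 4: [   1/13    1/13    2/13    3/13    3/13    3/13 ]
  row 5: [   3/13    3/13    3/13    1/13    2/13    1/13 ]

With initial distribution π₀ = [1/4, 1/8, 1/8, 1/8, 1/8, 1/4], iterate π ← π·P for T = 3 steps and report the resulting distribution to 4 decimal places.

π = [0.1454, 0.2118, 0.1315, 0.1710, 0.1632, 0.1771]

t=0: π = [0.2500, 0.1250, 0.1250, 0.1250, 0.1250, 0.2500]
t=1: π = [0.1346, 0.2115, 0.1442, 0.1731, 0.1635, 0.1731]
t=2: π = [0.1472, 0.2108, 0.1287, 0.1716, 0.1642, 0.1775]
t=3: π = [0.1454, 0.2118, 0.1315, 0.1710, 0.1632, 0.1771]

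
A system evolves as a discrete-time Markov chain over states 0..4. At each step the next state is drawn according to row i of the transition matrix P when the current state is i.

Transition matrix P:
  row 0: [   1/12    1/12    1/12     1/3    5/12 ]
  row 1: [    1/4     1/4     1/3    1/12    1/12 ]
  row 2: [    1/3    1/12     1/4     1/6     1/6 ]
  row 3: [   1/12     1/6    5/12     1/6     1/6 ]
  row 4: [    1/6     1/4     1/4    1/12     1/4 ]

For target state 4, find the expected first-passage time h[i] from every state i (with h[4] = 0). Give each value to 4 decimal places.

First-step conditioning: h[4] = 0; for i ≠ 4, h[i] = 1 + Σ_k P[i][k]·h[k].
  h[0] = 1 + 1/12·h[0] + 1/12·h[1] + 1/12·h[2] + 1/3·h[3]
  h[1] = 1 + 1/4·h[0] + 1/4·h[1] + 1/3·h[2] + 1/12·h[3]
  h[2] = 1 + 1/3·h[0] + 1/12·h[1] + 1/4·h[2] + 1/6·h[3]
  h[3] = 1 + 1/12·h[0] + 1/6·h[1] + 5/12·h[2] + 1/6·h[3]
Solving the 4×4 linear system over states ≠ 4 gives exactly h = [18192/4769, 1320/251, 22524/4769, 23820/4769, 0] (h[4] = 0 is the target).

h = [3.8146, 5.2590, 4.7230, 4.9948, 0.0000]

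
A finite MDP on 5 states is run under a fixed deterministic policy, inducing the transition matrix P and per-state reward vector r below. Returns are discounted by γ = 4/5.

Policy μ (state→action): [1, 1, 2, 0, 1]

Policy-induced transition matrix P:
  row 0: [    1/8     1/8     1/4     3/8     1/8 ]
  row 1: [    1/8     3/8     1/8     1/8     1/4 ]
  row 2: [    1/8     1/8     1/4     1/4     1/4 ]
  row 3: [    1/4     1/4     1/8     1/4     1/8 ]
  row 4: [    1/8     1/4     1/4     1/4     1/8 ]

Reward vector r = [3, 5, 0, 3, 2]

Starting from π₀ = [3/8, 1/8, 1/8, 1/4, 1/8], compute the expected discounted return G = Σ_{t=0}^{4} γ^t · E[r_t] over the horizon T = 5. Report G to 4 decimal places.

G = 9.1094

t=0: π = [0.3750, 0.1250, 0.1250, 0.2500, 0.1250], E[r] = 2.7500, γ^t·E[r] = 2.750000, running G = 2.750000
t=1: π = [0.1563, 0.2031, 0.2031, 0.2813, 0.1563], E[r] = 2.6406, γ^t·E[r] = 2.112500, running G = 4.862500
t=2: π = [0.1602, 0.2305, 0.1895, 0.2441, 0.1758], E[r] = 2.7168, γ^t·E[r] = 1.738750, running G = 6.601250
t=3: π = [0.1555, 0.2351, 0.1907, 0.2412, 0.1775], E[r] = 2.7207, γ^t·E[r] = 1.393000, running G = 7.994250
t=4: π = [0.1552, 0.2361, 0.1905, 0.2401, 0.1782], E[r] = 2.7226, γ^t·E[r] = 1.115188, running G = 9.109438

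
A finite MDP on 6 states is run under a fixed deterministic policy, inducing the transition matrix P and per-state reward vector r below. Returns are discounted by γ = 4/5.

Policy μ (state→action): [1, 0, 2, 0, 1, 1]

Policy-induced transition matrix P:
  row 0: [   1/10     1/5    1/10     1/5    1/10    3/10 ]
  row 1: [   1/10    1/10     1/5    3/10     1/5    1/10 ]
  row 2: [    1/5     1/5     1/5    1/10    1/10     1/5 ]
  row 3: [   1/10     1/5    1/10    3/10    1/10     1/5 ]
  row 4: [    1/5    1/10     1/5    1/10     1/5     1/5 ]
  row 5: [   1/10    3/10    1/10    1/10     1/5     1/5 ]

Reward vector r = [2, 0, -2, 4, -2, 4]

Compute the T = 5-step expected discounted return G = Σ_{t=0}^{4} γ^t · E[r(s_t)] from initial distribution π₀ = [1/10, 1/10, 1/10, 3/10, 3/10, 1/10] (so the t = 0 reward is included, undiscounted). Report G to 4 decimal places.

t=0: π = [0.1000, 0.1000, 0.1000, 0.3000, 0.3000, 0.1000], E[r] = 1.0000, γ^t·E[r] = 1.000000, running G = 1.000000
t=1: π = [0.1400, 0.1700, 0.1500, 0.1900, 0.1500, 0.2000], E[r] = 1.2400, γ^t·E[r] = 0.992000, running G = 1.992000
t=2: π = [0.1300, 0.1880, 0.1470, 0.1860, 0.1520, 0.1970], E[r] = 1.1940, γ^t·E[r] = 0.764160, running G = 2.756160
t=3: π = [0.1299, 0.1857, 0.1487, 0.1878, 0.1537, 0.1942], E[r] = 1.1830, γ^t·E[r] = 0.605696, running G = 3.361856
t=4: π = [0.1302, 0.1855, 0.1488, 0.1877, 0.1534, 0.1944], E[r] = 1.1846, γ^t·E[r] = 0.485204, running G = 3.847060

G = 3.8471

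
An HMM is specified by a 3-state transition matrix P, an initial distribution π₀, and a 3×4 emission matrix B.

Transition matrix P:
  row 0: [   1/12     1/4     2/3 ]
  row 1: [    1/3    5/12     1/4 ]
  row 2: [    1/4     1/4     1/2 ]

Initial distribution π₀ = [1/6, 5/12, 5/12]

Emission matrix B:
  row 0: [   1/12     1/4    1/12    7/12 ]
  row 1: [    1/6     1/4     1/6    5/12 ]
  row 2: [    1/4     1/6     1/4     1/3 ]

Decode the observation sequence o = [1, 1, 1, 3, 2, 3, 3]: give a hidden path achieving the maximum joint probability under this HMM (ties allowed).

path = [1, 1, 1, 0, 2, 0, 2]

t=0: δ = [4.167e-02, 1.042e-01, 6.944e-02]  (obs o_0=1)
t=1: δ = [8.681e-03, 1.085e-02, 5.787e-03]  ψ = [1, 1, 2]  (obs o_1=1)
t=2: δ = [9.042e-04, 1.130e-03, 9.645e-04]  ψ = [1, 1, 0]  (obs o_2=1)
t=3: δ = [2.198e-04, 1.962e-04, 2.009e-04]  ψ = [1, 1, 0]  (obs o_3=3)
t=4: δ = [5.451e-06, 1.363e-05, 3.663e-05]  ψ = [1, 1, 0]  (obs o_4=2)
t=5: δ = [5.342e-06, 3.816e-06, 6.105e-06]  ψ = [2, 2, 2]  (obs o_5=3)
t=6: δ = [8.903e-07, 6.624e-07, 1.187e-06]  ψ = [2, 1, 0]  (obs o_6=3)
backtrack: best end state = 2; path = [1, 1, 1, 0, 2, 0, 2]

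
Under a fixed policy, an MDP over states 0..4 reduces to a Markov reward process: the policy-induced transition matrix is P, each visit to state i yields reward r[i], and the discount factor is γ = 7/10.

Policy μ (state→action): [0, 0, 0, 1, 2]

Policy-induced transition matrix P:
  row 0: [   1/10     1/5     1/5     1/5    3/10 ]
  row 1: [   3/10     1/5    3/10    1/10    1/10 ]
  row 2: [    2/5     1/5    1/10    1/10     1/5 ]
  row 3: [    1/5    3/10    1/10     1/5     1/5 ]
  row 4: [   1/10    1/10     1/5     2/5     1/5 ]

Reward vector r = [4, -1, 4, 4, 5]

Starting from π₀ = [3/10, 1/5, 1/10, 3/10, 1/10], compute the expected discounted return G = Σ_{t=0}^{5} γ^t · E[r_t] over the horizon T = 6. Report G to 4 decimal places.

t=0: π = [0.3000, 0.2000, 0.1000, 0.3000, 0.1000], E[r] = 3.1000, γ^t·E[r] = 3.100000, running G = 3.100000
t=1: π = [0.2000, 0.2200, 0.1800, 0.1900, 0.2100], E[r] = 3.1100, γ^t·E[r] = 2.177000, running G = 5.277000
t=2: π = [0.2170, 0.1980, 0.1850, 0.2020, 0.1980], E[r] = 3.2080, γ^t·E[r] = 1.571920, running G = 6.848920
t=3: π = [0.2153, 0.2004, 0.1811, 0.2013, 0.2019], E[r] = 3.1999, γ^t·E[r] = 1.097566, running G = 7.946486
t=4: π = [0.2145, 0.1999, 0.1818, 0.2022, 0.2015], E[r] = 3.2018, γ^t·E[r] = 0.768750, running G = 8.715235
t=5: π = [0.2148, 0.2001, 0.1816, 0.2021, 0.2015], E[r] = 3.2011, γ^t·E[r] = 0.538007, running G = 9.253243

G = 9.2532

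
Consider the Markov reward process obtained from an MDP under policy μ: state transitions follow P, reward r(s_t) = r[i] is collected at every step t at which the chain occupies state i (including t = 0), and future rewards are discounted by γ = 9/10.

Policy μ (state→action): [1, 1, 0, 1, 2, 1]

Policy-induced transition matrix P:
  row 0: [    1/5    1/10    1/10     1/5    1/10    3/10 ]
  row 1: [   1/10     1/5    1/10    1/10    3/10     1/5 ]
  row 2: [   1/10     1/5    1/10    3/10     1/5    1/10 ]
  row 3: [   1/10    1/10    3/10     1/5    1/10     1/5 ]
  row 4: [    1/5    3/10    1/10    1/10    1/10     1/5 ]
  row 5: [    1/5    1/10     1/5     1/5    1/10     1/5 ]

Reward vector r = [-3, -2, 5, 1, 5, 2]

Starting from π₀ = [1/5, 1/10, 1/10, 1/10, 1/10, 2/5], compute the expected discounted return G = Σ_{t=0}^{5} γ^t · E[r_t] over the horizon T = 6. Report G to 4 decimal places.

t=0: π = [0.2000, 0.1000, 0.1000, 0.1000, 0.1000, 0.4000], E[r] = 1.1000, γ^t·E[r] = 1.100000, running G = 1.100000
t=1: π = [0.1700, 0.1400, 0.1600, 0.1900, 0.1300, 0.2100], E[r] = 1.2700, γ^t·E[r] = 1.143000, running G = 2.243000
t=2: π = [0.1510, 0.1560, 0.1590, 0.1890, 0.1440, 0.2010], E[r] = 1.3410, γ^t·E[r] = 1.086210, running G = 3.329210
t=3: π = [0.1496, 0.1603, 0.1579, 0.1859, 0.1471, 0.1992], E[r] = 1.3399, γ^t·E[r] = 0.976787, running G = 4.305997
t=4: π = [0.1496, 0.1612, 0.1571, 0.1851, 0.1479, 0.1992], E[r] = 1.3369, γ^t·E[r] = 0.877134, running G = 5.183131
t=5: π = [0.1497, 0.1614, 0.1569, 0.1848, 0.1480, 0.1992], E[r] = 1.3359, γ^t·E[r] = 0.788855, running G = 5.971986

G = 5.9720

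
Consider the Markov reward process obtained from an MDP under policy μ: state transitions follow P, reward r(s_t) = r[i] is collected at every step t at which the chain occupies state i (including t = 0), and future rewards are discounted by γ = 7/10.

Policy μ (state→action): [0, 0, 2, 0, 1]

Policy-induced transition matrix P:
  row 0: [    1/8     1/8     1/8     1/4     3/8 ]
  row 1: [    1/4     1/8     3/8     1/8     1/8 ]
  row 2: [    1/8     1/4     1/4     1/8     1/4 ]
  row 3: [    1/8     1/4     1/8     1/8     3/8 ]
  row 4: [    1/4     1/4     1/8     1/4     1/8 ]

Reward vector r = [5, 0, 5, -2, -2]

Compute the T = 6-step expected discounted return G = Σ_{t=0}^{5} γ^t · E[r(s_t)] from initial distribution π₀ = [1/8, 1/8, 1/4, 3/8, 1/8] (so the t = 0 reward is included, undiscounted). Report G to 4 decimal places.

t=0: π = [0.1250, 0.1250, 0.2500, 0.3750, 0.1250], E[r] = 0.8750, γ^t·E[r] = 0.875000, running G = 0.875000
t=1: π = [0.1563, 0.2188, 0.1875, 0.1563, 0.2813], E[r] = 0.8438, γ^t·E[r] = 0.590625, running G = 1.465625
t=2: π = [0.1875, 0.2031, 0.2031, 0.1797, 0.2266], E[r] = 1.1406, γ^t·E[r] = 0.558906, running G = 2.024531
t=3: π = [0.1787, 0.2012, 0.2012, 0.1768, 0.2422], E[r] = 1.0615, γ^t·E[r] = 0.364103, running G = 2.388634
t=4: π = [0.1804, 0.2025, 0.2004, 0.1776, 0.2390], E[r] = 1.0710, γ^t·E[r] = 0.257158, running G = 2.645792
t=5: π = [0.1802, 0.2021, 0.2007, 0.1774, 0.2396], E[r] = 1.0704, γ^t·E[r] = 0.179900, running G = 2.825692

G = 2.8257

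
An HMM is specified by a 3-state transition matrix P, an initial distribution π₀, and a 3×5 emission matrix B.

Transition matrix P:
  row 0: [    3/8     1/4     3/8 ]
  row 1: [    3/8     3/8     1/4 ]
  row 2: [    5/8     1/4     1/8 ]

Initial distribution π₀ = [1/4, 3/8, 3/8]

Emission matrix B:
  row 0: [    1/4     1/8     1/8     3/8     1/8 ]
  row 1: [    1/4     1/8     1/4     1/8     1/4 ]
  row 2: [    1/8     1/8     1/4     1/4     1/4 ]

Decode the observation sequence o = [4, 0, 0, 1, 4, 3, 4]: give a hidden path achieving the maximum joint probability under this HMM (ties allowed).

path = [2, 0, 0, 0, 2, 0, 2]

t=0: δ = [3.125e-02, 9.375e-02, 9.375e-02]  (obs o_0=4)
t=1: δ = [1.465e-02, 8.789e-03, 2.930e-03]  ψ = [2, 1, 1]  (obs o_1=0)
t=2: δ = [1.373e-03, 9.155e-04, 6.866e-04]  ψ = [0, 0, 0]  (obs o_2=0)
t=3: δ = [6.437e-05, 4.292e-05, 6.437e-05]  ψ = [0, 0, 0]  (obs o_3=1)
t=4: δ = [5.029e-06, 4.023e-06, 6.035e-06]  ψ = [2, 0, 0]  (obs o_4=4)
t=5: δ = [1.414e-06, 1.886e-07, 4.715e-07]  ψ = [2, 1, 0]  (obs o_5=3)
t=6: δ = [6.630e-08, 8.840e-08, 1.326e-07]  ψ = [0, 0, 0]  (obs o_6=4)
backtrack: best end state = 2; path = [2, 0, 0, 0, 2, 0, 2]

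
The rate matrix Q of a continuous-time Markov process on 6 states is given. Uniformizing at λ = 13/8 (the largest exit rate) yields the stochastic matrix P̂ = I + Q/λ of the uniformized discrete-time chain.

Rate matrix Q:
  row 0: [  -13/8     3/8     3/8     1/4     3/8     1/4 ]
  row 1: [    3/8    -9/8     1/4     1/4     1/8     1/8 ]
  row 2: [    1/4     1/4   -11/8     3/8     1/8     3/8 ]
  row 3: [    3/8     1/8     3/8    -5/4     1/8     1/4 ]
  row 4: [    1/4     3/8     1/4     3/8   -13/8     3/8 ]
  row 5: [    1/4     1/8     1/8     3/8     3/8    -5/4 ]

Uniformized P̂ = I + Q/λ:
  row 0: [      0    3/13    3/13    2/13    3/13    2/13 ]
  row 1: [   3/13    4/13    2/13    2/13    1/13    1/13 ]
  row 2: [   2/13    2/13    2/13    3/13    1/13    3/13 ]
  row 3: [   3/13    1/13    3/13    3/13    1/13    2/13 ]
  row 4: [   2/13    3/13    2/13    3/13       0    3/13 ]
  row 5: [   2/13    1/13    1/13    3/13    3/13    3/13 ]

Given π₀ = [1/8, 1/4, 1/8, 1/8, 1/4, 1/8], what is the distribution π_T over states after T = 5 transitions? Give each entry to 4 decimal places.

π = [0.1585, 0.1724, 0.1683, 0.2053, 0.1192, 0.1762]

t=0: π = [0.1250, 0.2500, 0.1250, 0.1250, 0.2500, 0.1250]
t=1: π = [0.1635, 0.2019, 0.1635, 0.2019, 0.0962, 0.1731]
t=2: π = [0.1598, 0.1760, 0.1686, 0.2027, 0.1213, 0.1716]
t=3: π = [0.1584, 0.1738, 0.1685, 0.2049, 0.1186, 0.1758]
t=4: π = [0.1586, 0.1726, 0.1683, 0.2052, 0.1192, 0.1761]
t=5: π = [0.1585, 0.1724, 0.1683, 0.2053, 0.1192, 0.1762]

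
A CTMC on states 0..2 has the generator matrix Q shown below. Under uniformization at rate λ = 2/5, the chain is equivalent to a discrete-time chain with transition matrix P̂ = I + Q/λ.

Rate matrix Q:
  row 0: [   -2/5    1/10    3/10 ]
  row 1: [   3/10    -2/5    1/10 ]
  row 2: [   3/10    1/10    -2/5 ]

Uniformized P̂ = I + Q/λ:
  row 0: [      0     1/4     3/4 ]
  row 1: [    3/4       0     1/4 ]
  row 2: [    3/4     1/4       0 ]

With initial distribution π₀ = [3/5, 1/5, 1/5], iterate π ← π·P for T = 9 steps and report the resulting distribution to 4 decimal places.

t=0: π = [0.6000, 0.2000, 0.2000]
t=1: π = [0.3000, 0.2000, 0.5000]
t=2: π = [0.5250, 0.2000, 0.2750]
t=3: π = [0.3563, 0.2000, 0.4438]
t=4: π = [0.4828, 0.2000, 0.3172]
t=5: π = [0.3879, 0.2000, 0.4121]
t=6: π = [0.4591, 0.2000, 0.3409]
t=7: π = [0.4057, 0.2000, 0.3943]
t=8: π = [0.4457, 0.2000, 0.3543]
t=9: π = [0.4157, 0.2000, 0.3843]

π = [0.4157, 0.2000, 0.3843]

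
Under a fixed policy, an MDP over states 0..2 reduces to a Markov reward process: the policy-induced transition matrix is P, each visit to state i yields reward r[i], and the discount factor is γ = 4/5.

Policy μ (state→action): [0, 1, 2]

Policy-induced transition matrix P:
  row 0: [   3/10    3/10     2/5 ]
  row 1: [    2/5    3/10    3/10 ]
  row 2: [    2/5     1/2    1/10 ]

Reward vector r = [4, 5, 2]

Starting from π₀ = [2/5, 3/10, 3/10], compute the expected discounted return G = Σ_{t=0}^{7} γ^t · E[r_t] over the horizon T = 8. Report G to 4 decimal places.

G = 15.7018

t=0: π = [0.4000, 0.3000, 0.3000], E[r] = 3.7000, γ^t·E[r] = 3.700000, running G = 3.700000
t=1: π = [0.3600, 0.3600, 0.2800], E[r] = 3.8000, γ^t·E[r] = 3.040000, running G = 6.740000
t=2: π = [0.3640, 0.3560, 0.2800], E[r] = 3.7960, γ^t·E[r] = 2.429440, running G = 9.169440
t=3: π = [0.3636, 0.3560, 0.2804], E[r] = 3.7952, γ^t·E[r] = 1.943142, running G = 11.112582
t=4: π = [0.3636, 0.3561, 0.2803], E[r] = 3.7955, γ^t·E[r] = 1.554645, running G = 12.667227
t=5: π = [0.3636, 0.3561, 0.2803], E[r] = 3.7954, γ^t·E[r] = 1.243690, running G = 13.910917
t=6: π = [0.3636, 0.3561, 0.2803], E[r] = 3.7955, γ^t·E[r] = 0.994956, running G = 14.905874
t=7: π = [0.3636, 0.3561, 0.2803], E[r] = 3.7955, γ^t·E[r] = 0.795964, running G = 15.701838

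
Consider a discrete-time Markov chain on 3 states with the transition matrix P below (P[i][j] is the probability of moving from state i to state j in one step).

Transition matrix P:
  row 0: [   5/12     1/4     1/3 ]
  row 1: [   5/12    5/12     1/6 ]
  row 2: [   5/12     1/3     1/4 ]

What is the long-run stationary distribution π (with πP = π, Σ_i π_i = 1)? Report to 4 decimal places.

Balance equations π_j = Σ_i π_i·P[i][j]:
  π_0 = 5/12·π_0 + 5/12·π_1 + 5/12·π_2
  π_1 = 1/4·π_0 + 5/12·π_1 + 1/3·π_2
  normalize: π_0 + π_1 + π_2 = 1
Solving the linear system gives exactly π = [5/12, 43/132, 17/66].

π = [0.4167, 0.3258, 0.2576]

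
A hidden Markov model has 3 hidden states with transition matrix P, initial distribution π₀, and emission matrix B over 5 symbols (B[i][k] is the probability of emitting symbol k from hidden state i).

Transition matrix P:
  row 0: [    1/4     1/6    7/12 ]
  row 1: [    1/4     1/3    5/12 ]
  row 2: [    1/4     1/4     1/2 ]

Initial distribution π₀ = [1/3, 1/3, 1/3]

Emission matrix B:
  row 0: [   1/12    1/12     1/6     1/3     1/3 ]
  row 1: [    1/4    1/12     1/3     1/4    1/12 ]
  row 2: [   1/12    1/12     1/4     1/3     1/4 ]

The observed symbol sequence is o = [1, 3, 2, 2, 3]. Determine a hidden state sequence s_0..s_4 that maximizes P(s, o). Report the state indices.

t=0: δ = [2.778e-02, 2.778e-02, 2.778e-02]  (obs o_0=1)
t=1: δ = [2.315e-03, 2.315e-03, 5.401e-03]  ψ = [0, 1, 0]  (obs o_1=3)
t=2: δ = [2.251e-04, 4.501e-04, 6.752e-04]  ψ = [2, 2, 2]  (obs o_2=2)
t=3: δ = [2.813e-05, 5.626e-05, 8.439e-05]  ψ = [2, 2, 2]  (obs o_3=2)
t=4: δ = [7.033e-06, 5.275e-06, 1.407e-05]  ψ = [2, 2, 2]  (obs o_4=3)
backtrack: best end state = 2; path = [0, 2, 2, 2, 2]

path = [0, 2, 2, 2, 2]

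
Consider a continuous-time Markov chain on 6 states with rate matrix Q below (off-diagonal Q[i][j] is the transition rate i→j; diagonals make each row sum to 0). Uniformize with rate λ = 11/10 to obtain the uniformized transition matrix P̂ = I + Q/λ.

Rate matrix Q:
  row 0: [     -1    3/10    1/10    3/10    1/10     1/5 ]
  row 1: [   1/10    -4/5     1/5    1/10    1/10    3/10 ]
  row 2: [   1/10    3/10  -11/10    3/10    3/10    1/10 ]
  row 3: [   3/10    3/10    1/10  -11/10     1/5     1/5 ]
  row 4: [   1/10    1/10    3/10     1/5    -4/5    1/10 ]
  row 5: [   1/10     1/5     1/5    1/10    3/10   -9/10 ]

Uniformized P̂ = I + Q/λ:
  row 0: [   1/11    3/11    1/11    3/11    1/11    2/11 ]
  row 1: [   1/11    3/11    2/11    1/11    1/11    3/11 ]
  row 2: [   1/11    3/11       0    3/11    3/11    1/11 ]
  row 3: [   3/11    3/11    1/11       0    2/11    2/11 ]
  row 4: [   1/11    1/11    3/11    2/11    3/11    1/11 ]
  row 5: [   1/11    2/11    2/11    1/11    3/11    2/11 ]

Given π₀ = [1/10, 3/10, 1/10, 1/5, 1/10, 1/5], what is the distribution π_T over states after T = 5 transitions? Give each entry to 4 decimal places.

π = [0.1172, 0.2212, 0.1490, 0.1442, 0.1981, 0.1704]

t=0: π = [0.1000, 0.3000, 0.1000, 0.2000, 0.1000, 0.2000]
t=1: π = [0.1273, 0.2364, 0.1455, 0.1182, 0.1818, 0.1909]
t=2: π = [0.1124, 0.2223, 0.1496, 0.1463, 0.1959, 0.1736]
t=3: π = [0.1175, 0.2213, 0.1489, 0.1431, 0.1986, 0.1706]
t=4: π = [0.1169, 0.2211, 0.1491, 0.1444, 0.1981, 0.1704]
t=5: π = [0.1172, 0.2212, 0.1490, 0.1442, 0.1981, 0.1704]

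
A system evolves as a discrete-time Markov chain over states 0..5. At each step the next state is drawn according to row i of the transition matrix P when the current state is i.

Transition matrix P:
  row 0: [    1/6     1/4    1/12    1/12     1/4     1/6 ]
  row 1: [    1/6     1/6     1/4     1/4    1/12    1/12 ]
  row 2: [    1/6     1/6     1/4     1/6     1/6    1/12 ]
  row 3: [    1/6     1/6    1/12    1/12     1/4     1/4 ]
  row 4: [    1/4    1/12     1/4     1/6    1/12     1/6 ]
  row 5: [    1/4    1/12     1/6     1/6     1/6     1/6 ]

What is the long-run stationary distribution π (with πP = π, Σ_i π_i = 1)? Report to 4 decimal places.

Balance equations π_j = Σ_i π_i·P[i][j]:
  π_0 = 1/6·π_0 + 1/6·π_1 + 1/6·π_2 + 1/6·π_3 + 1/4·π_4 + 1/4·π_5
  π_1 = 1/4·π_0 + 1/6·π_1 + 1/6·π_2 + 1/6·π_3 + 1/12·π_4 + 1/12·π_5
  π_2 = 1/12·π_0 + 1/4·π_1 + 1/4·π_2 + 1/12·π_3 + 1/4·π_4 + 1/6·π_5
  π_3 = 1/12·π_0 + 1/4·π_1 + 1/6·π_2 + 1/12·π_3 + 1/6·π_4 + 1/6·π_5
  π_4 = 1/4·π_0 + 1/12·π_1 + 1/6·π_2 + 1/4·π_3 + 1/12·π_4 + 1/6·π_5
  normalize: π_0 + π_1 + π_2 + π_3 + π_4 + π_5 = 1
Solving the linear system gives exactly π = [25414/131477, 41059/262954, 23668/131477, 39703/262954, 22130/131477, 19884/131477].

π = [0.1933, 0.1561, 0.1800, 0.1510, 0.1683, 0.1512]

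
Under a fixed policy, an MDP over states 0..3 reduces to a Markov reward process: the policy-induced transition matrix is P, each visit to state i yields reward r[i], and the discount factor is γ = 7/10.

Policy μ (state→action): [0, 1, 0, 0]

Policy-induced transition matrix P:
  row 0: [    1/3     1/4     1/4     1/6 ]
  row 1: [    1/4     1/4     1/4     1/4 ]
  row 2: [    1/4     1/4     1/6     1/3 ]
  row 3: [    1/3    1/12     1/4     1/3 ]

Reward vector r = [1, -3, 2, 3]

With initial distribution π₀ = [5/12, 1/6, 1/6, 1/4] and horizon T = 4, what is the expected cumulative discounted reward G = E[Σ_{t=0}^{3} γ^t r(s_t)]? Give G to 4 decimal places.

G = 2.4089

t=0: π = [0.4167, 0.1667, 0.1667, 0.2500], E[r] = 1.0000, γ^t·E[r] = 1.000000, running G = 1.000000
t=1: π = [0.3056, 0.2083, 0.2361, 0.2500], E[r] = 0.9028, γ^t·E[r] = 0.631944, running G = 1.631944
t=2: π = [0.2963, 0.2083, 0.2303, 0.2650], E[r] = 0.9271, γ^t·E[r] = 0.454271, running G = 2.086215
t=3: π = [0.2968, 0.2058, 0.2308, 0.2666], E[r] = 0.9407, γ^t·E[r] = 0.322654, running G = 2.408870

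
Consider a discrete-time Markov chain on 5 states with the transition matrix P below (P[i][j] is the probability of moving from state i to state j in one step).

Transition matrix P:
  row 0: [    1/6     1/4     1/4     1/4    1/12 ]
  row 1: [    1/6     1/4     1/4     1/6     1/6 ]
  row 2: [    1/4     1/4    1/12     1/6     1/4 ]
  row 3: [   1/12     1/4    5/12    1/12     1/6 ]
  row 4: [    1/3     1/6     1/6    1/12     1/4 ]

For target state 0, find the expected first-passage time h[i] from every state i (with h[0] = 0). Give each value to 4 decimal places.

h = [0.0000, 4.8292, 4.4222, 5.1381, 3.9601]

First-step conditioning: h[0] = 0; for i ≠ 0, h[i] = 1 + Σ_k P[i][k]·h[k].
  h[1] = 1 + 1/4·h[1] + 1/4·h[2] + 1/6·h[3] + 1/6·h[4]
  h[2] = 1 + 1/4·h[1] + 1/12·h[2] + 1/6·h[3] + 1/4·h[4]
  h[3] = 1 + 1/4·h[1] + 5/12·h[2] + 1/12·h[3] + 1/6·h[4]
  h[4] = 1 + 1/6·h[1] + 1/6·h[2] + 1/12·h[3] + 1/4·h[4]
Solving the 4×4 linear system over states ≠ 0 gives exactly h = [0, 6051/1253, 5541/1253, 6438/1253, 4962/1253] (h[0] = 0 is the target).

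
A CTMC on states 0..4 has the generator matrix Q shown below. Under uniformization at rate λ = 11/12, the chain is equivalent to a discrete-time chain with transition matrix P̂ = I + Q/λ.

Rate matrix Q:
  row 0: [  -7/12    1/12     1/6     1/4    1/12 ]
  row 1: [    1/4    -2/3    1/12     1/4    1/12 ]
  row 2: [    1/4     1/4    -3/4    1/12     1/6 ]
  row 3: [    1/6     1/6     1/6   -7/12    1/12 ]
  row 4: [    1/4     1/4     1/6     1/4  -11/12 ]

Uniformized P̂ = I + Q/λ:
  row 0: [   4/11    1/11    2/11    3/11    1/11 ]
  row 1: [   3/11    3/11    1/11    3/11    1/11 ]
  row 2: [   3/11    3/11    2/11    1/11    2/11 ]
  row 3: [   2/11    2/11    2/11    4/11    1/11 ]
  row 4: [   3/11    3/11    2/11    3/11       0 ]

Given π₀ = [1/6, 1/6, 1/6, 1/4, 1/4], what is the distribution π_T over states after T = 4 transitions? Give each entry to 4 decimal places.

π = [0.2733, 0.1987, 0.1637, 0.2673, 0.0970]

t=0: π = [0.1667, 0.1667, 0.1667, 0.2500, 0.2500]
t=1: π = [0.2652, 0.2197, 0.1667, 0.2652, 0.0833]
t=2: π = [0.2727, 0.2004, 0.1618, 0.2665, 0.0985]
t=3: π = [0.2733, 0.1989, 0.1636, 0.2675, 0.0967]
t=4: π = [0.2733, 0.1987, 0.1637, 0.2673, 0.0970]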